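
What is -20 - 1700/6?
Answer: -910/3 ≈ -303.33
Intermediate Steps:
-20 - 1700/6 = -20 - 50*17/3 = -20 - 850/3 = -910/3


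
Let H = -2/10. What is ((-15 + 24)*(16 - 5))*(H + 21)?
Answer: 10296/5 ≈ 2059.2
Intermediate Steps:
H = -1/5 (H = -2*1/10 = -1/5 ≈ -0.20000)
((-15 + 24)*(16 - 5))*(H + 21) = ((-15 + 24)*(16 - 5))*(-1/5 + 21) = (9*11)*(104/5) = 99*(104/5) = 10296/5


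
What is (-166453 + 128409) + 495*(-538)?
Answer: -304354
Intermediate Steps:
(-166453 + 128409) + 495*(-538) = -38044 - 266310 = -304354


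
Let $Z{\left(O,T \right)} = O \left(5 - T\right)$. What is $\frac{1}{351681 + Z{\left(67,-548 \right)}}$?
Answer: $\frac{1}{388732} \approx 2.5725 \cdot 10^{-6}$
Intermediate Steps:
$\frac{1}{351681 + Z{\left(67,-548 \right)}} = \frac{1}{351681 + 67 \left(5 - -548\right)} = \frac{1}{351681 + 67 \left(5 + 548\right)} = \frac{1}{351681 + 67 \cdot 553} = \frac{1}{351681 + 37051} = \frac{1}{388732}$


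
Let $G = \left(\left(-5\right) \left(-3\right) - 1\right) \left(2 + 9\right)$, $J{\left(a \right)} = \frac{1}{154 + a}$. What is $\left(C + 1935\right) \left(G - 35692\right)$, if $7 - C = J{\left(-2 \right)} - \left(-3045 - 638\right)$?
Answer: $\frac{4702263777}{76} \approx 6.1872 \cdot 10^{7}$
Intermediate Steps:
$C = - \frac{558753}{152}$ ($C = 7 - \left(\frac{1}{154 - 2} - \left(-3045 - 638\right)\right) = 7 - \left(\frac{1}{152} - \left(-3045 - 638\right)\right) = 7 - \left(\frac{1}{152} - -3683\right) = 7 - \left(\frac{1}{152} + 3683\right) = 7 - \frac{559817}{152} = - \frac{558753}{152} \approx -3676.0$)
$G = 154$ ($G = \left(15 - 1\right) 11 = 14 \cdot 11 = 154$)
$\left(C + 1935\right) \left(G - 35692\right) = \left(- \frac{558753}{152} + 1935\right) \left(154 - 35692\right) = \left(- \frac{264633}{152}\right) \left(-35538\right) = \frac{4702263777}{76}$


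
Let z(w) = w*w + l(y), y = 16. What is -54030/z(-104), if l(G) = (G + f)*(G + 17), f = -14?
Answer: -27015/5441 ≈ -4.9651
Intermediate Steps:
l(G) = (-14 + G)*(17 + G) (l(G) = (G - 14)*(G + 17) = (-14 + G)*(17 + G))
z(w) = 66 + w² (z(w) = w*w + (-238 + 16² + 3*16) = w² + (-238 + 256 + 48) = w² + 66 = 66 + w²)
-54030/z(-104) = -54030/(66 + (-104)²) = -54030/(66 + 10816) = -54030/10882 = -54030*1/10882 = -27015/5441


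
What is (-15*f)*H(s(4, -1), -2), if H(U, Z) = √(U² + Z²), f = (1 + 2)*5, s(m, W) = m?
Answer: -450*√5 ≈ -1006.2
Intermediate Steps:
f = 15 (f = 3*5 = 15)
(-15*f)*H(s(4, -1), -2) = (-15*15)*√(4² + (-2)²) = -225*√(16 + 4) = -450*√5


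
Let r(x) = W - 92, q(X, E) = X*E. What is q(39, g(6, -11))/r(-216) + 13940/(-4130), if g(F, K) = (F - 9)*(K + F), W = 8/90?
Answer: -16637809/1708168 ≈ -9.7401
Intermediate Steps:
W = 4/45 (W = 8*(1/90) = 4/45 ≈ 0.088889)
g(F, K) = (-9 + F)*(F + K)
q(X, E) = E*X
r(x) = -4136/45 (r(x) = 4/45 - 92 = -4136/45)
q(39, g(6, -11))/r(-216) + 13940/(-4130) = ((6**2 - 9*6 - 9*(-11) + 6*(-11))*39)/(-4136/45) + 13940/(-4130) = ((36 - 54 + 99 - 66)*39)*(-45/4136) + 13940*(-1/4130) = (15*39)*(-45/4136) - 1394/413 = 585*(-45/4136) - 1394/413 = -26325/4136 - 1394/413 = -16637809/1708168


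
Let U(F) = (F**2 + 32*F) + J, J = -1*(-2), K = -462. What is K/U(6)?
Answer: -231/115 ≈ -2.0087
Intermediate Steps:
J = 2
U(F) = 2 + F**2 + 32*F (U(F) = (F**2 + 32*F) + 2 = 2 + F**2 + 32*F)
K/U(6) = -462/(2 + 6**2 + 32*6) = -462/(2 + 36 + 192) = -462/230 = -462*1/230 = -231/115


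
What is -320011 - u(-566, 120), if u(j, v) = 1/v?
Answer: -38401321/120 ≈ -3.2001e+5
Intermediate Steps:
-320011 - u(-566, 120) = -320011 - 1/120 = -38401321/120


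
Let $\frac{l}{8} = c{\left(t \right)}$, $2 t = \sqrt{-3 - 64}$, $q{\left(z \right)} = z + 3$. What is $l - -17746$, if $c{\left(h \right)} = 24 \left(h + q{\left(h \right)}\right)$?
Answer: $18322 + 192 i \sqrt{67} \approx 18322.0 + 1571.6 i$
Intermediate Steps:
$q{\left(z \right)} = 3 + z$
$t = \frac{i \sqrt{67}}{2}$ ($t = \frac{\sqrt{-3 - 64}}{2} = \frac{\sqrt{-67}}{2} = \frac{i \sqrt{67}}{2} \approx 4.0927 i$)
$c{\left(h \right)} = 72 + 48 h$ ($c{\left(h \right)} = 24 \left(h + \left(3 + h\right)\right) = 24 \left(3 + 2 h\right) = 72 + 48 h$)
$l = 576 + 192 i \sqrt{67}$ ($l = 8 \left(72 + 48 \frac{i \sqrt{67}}{2}\right) = 8 \left(72 + 24 i \sqrt{67}\right) = 576 + 192 i \sqrt{67} \approx 576.0 + 1571.6 i$)
$l - -17746 = \left(576 + 192 i \sqrt{67}\right) - -17746 = \left(576 + 192 i \sqrt{67}\right) + 17746 = 18322 + 192 i \sqrt{67}$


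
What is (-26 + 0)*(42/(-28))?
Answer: 39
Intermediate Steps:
(-26 + 0)*(42/(-28)) = -1092*(-1)/28 = -26*(-3/2) = 39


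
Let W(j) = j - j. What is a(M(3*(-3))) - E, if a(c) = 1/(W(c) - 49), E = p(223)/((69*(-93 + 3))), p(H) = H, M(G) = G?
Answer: 4717/304290 ≈ 0.015502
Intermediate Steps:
E = -223/6210 (E = 223/((69*(-93 + 3))) = 223/((69*(-90))) = 223/(-6210) = 223*(-1/6210) = -223/6210 ≈ -0.035910)
W(j) = 0
a(c) = -1/49 (a(c) = 1/(0 - 49) = 1/(-49) = -1/49)
a(M(3*(-3))) - E = -1/49 - 1*(-223/6210) = -1/49 + 223/6210 = 4717/304290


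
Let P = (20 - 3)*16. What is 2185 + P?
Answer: 2457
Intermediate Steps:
P = 272 (P = 17*16 = 272)
2185 + P = 2185 + 272 = 2457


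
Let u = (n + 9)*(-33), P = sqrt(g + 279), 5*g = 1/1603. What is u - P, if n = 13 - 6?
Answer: -528 - sqrt(17923030790)/8015 ≈ -544.70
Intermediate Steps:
n = 7
g = 1/8015 (g = (1/5)/1603 = (1/5)*(1/1603) = 1/8015 ≈ 0.00012477)
P = sqrt(17923030790)/8015 (P = sqrt(1/8015 + 279) = sqrt(2236186/8015) = sqrt(17923030790)/8015 ≈ 16.703)
u = -528 (u = (7 + 9)*(-33) = 16*(-33) = -528)
u - P = -528 - sqrt(17923030790)/8015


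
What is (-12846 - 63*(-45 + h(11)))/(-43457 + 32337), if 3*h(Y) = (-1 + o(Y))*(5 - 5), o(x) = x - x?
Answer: 10011/11120 ≈ 0.90027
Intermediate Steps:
o(x) = 0
h(Y) = 0 (h(Y) = ((-1 + 0)*(5 - 5))/3 = (-1*0)/3 = (⅓)*0 = 0)
(-12846 - 63*(-45 + h(11)))/(-43457 + 32337) = (-12846 - 63*(-45 + 0))/(-43457 + 32337) = (-12846 - 63*(-45))/(-11120) = (-12846 + 2835)*(-1/11120) = -10011*(-1/11120) = 10011/11120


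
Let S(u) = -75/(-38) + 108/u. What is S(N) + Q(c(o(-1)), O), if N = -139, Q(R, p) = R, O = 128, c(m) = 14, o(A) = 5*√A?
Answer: 80269/5282 ≈ 15.197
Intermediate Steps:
S(u) = 75/38 + 108/u (S(u) = -75*(-1/38) + 108/u = 75/38 + 108/u)
S(N) + Q(c(o(-1)), O) = (75/38 + 108/(-139)) + 14 = (75/38 + 108*(-1/139)) + 14 = (75/38 - 108/139) + 14 = 6321/5282 + 14 = 80269/5282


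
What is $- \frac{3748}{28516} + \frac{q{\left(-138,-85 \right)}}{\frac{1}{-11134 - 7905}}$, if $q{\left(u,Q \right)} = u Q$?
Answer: $- \frac{1592101534567}{7129} \approx -2.2333 \cdot 10^{8}$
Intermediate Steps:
$q{\left(u,Q \right)} = Q u$
$- \frac{3748}{28516} + \frac{q{\left(-138,-85 \right)}}{\frac{1}{-11134 - 7905}} = - \frac{3748}{28516} + \frac{\left(-85\right) \left(-138\right)}{\frac{1}{-11134 - 7905}} = \left(-3748\right) \frac{1}{28516} + \frac{11730}{\frac{1}{-19039}} = - \frac{937}{7129} + \frac{11730}{- \frac{1}{19039}} = - \frac{937}{7129} + 11730 \left(-19039\right) = - \frac{937}{7129} - 223327470 = - \frac{1592101534567}{7129}$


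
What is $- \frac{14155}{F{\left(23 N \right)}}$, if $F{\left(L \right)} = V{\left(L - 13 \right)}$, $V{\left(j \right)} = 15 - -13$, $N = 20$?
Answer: $- \frac{14155}{28} \approx -505.54$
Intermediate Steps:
$V{\left(j \right)} = 28$ ($V{\left(j \right)} = 15 + 13 = 28$)
$F{\left(L \right)} = 28$
$- \frac{14155}{F{\left(23 N \right)}} = - \frac{14155}{28}$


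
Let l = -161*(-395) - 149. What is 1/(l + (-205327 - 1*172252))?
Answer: -1/314133 ≈ -3.1834e-6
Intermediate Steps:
l = 63446 (l = 63595 - 149 = 63446)
1/(l + (-205327 - 1*172252)) = 1/(63446 + (-205327 - 1*172252)) = 1/(63446 + (-205327 - 172252)) = 1/(63446 - 377579) = 1/(-314133) = -1/314133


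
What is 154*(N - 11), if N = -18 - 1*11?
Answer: -6160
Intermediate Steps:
N = -29 (N = -18 - 11 = -29)
154*(N - 11) = 154*(-29 - 11) = 154*(-40) = -6160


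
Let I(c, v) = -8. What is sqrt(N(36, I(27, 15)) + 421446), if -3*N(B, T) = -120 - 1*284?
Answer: sqrt(3794226)/3 ≈ 649.29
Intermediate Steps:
N(B, T) = 404/3 (N(B, T) = -(-120 - 1*284)/3 = -(-120 - 284)/3 = -1/3*(-404) = 404/3)
sqrt(N(36, I(27, 15)) + 421446) = sqrt(404/3 + 421446) = sqrt(1264742/3) = sqrt(3794226)/3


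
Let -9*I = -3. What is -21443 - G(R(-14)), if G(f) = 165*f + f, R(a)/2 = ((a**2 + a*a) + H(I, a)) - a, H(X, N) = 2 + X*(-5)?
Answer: -469037/3 ≈ -1.5635e+5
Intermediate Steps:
I = 1/3 (I = -1/9*(-3) = 1/3 ≈ 0.33333)
H(X, N) = 2 - 5*X
R(a) = 2/3 - 2*a + 4*a**2 (R(a) = 2*(((a**2 + a*a) + (2 - 5*1/3)) - a) = 2*(((a**2 + a**2) + (2 - 5/3)) - a) = 2*((2*a**2 + 1/3) - a) = 2*((1/3 + 2*a**2) - a) = 2*(1/3 - a + 2*a**2) = 2/3 - 2*a + 4*a**2)
G(f) = 166*f
-21443 - G(R(-14)) = -21443 - 166*(2/3 - 2*(-14) + 4*(-14)**2) = -21443 - 166*(2/3 + 28 + 4*196) = -21443 - 166*(2/3 + 28 + 784) = -21443 - 166*2438/3 = -21443 - 1*404708/3 = -21443 - 404708/3 = -469037/3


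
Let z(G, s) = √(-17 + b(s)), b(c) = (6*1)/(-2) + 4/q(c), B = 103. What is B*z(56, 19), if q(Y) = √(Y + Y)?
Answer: 103*√(-7220 + 38*√38)/19 ≈ 453.1*I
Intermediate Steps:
q(Y) = √2*√Y (q(Y) = √(2*Y) = √2*√Y)
b(c) = -3 + 2*√2/√c (b(c) = (6*1)/(-2) + 4/((√2*√c)) = 6*(-½) + 4*(√2/(2*√c)) = -3 + 2*√2/√c)
z(G, s) = √(-20 + 2*√2/√s) (z(G, s) = √(-17 + (-3 + 2*√2/√s)) = √(-20 + 2*√2/√s))
B*z(56, 19) = 103*√(-20 + 2*√2/√19) = 103*√(-20 + 2*√2*(√19/19)) = 103*√(-20 + 2*√38/19)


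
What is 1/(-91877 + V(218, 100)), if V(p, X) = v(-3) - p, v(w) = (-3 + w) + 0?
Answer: -1/92101 ≈ -1.0858e-5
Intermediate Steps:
v(w) = -3 + w
V(p, X) = -6 - p (V(p, X) = (-3 - 3) - p = -6 - p)
1/(-91877 + V(218, 100)) = 1/(-91877 + (-6 - 1*218)) = 1/(-91877 + (-6 - 218)) = 1/(-91877 - 224) = 1/(-92101) = -1/92101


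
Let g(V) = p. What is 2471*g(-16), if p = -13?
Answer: -32123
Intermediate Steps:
g(V) = -13
2471*g(-16) = 2471*(-13) = -32123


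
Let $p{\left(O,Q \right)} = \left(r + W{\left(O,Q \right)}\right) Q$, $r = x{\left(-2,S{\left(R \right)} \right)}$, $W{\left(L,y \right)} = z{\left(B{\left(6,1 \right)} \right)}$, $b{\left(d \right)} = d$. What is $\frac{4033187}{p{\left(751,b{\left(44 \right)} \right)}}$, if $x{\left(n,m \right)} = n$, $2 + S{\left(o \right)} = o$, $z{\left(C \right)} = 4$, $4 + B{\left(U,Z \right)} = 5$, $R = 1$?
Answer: $\frac{4033187}{88} \approx 45832.0$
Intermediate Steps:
$B{\left(U,Z \right)} = 1$ ($B{\left(U,Z \right)} = -4 + 5 = 1$)
$W{\left(L,y \right)} = 4$
$S{\left(o \right)} = -2 + o$
$r = -2$
$p{\left(O,Q \right)} = 2 Q$ ($p{\left(O,Q \right)} = \left(-2 + 4\right) Q = 2 Q$)
$\frac{4033187}{p{\left(751,b{\left(44 \right)} \right)}} = \frac{4033187}{2 \cdot 44} = \frac{4033187}{88}$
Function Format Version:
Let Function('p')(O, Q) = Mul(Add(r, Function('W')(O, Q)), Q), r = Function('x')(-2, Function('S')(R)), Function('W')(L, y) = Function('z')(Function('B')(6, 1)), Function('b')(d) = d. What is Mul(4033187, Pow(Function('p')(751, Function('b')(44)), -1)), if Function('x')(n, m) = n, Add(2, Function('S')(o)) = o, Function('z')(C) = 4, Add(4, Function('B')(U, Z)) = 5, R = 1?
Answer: Rational(4033187, 88) ≈ 45832.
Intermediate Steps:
Function('B')(U, Z) = 1 (Function('B')(U, Z) = Add(-4, 5) = 1)
Function('W')(L, y) = 4
Function('S')(o) = Add(-2, o)
r = -2
Function('p')(O, Q) = Mul(2, Q) (Function('p')(O, Q) = Mul(Add(-2, 4), Q) = Mul(2, Q))
Mul(4033187, Pow(Function('p')(751, Function('b')(44)), -1)) = Mul(4033187, Pow(Mul(2, 44), -1)) = Mul(4033187, Pow(88, -1)) = Mul(4033187, Rational(1, 88)) = Rational(4033187, 88)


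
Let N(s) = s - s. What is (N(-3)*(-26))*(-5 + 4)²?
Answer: 0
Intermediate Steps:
N(s) = 0
(N(-3)*(-26))*(-5 + 4)² = (0*(-26))*(-5 + 4)² = 0*(-1)² = 0*1 = 0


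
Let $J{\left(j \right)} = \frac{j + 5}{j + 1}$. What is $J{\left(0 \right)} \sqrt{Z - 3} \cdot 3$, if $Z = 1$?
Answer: $15 i \sqrt{2} \approx 21.213 i$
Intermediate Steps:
$J{\left(j \right)} = \frac{5 + j}{1 + j}$
$J{\left(0 \right)} \sqrt{Z - 3} \cdot 3 = \frac{5 + 0}{1 + 0} \sqrt{1 - 3} \cdot 3 = 1^{-1} \cdot 5 \sqrt{-2} \cdot 3 = 1 \cdot 5 i \sqrt{2} \cdot 3 = 5 i \sqrt{2} \cdot 3 = 15 i \sqrt{2}$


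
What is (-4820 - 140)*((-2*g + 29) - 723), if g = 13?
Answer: 3571200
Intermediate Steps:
(-4820 - 140)*((-2*g + 29) - 723) = (-4820 - 140)*((-2*13 + 29) - 723) = -4960*((-26 + 29) - 723) = -4960*(3 - 723) = -4960*(-720) = 3571200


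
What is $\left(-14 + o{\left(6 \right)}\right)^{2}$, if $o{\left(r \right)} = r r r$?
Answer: $40804$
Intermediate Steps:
$o{\left(r \right)} = r^{3}$ ($o{\left(r \right)} = r^{2} r = r^{3}$)
$\left(-14 + o{\left(6 \right)}\right)^{2} = \left(-14 + 6^{3}\right)^{2} = \left(-14 + 216\right)^{2} = 202^{2} = 40804$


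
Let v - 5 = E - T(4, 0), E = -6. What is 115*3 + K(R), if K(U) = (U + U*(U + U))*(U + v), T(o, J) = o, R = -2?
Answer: 303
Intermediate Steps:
v = -5 (v = 5 + (-6 - 1*4) = 5 + (-6 - 4) = 5 - 10 = -5)
K(U) = (-5 + U)*(U + 2*U²) (K(U) = (U + U*(U + U))*(U - 5) = (U + U*(2*U))*(-5 + U) = (U + 2*U²)*(-5 + U) = (-5 + U)*(U + 2*U²))
115*3 + K(R) = 115*3 - 2*(-5 - 9*(-2) + 2*(-2)²) = 345 - 2*(-5 + 18 + 2*4) = 345 - 2*(-5 + 18 + 8) = 345 - 2*21 = 345 - 42 = 303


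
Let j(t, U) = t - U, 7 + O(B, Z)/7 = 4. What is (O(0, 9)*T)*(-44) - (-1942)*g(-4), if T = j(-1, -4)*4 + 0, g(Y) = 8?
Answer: 26624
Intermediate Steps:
O(B, Z) = -21 (O(B, Z) = -49 + 7*4 = -49 + 28 = -21)
T = 12 (T = (-1 - 1*(-4))*4 + 0 = (-1 + 4)*4 + 0 = 3*4 + 0 = 12 + 0 = 12)
(O(0, 9)*T)*(-44) - (-1942)*g(-4) = -21*12*(-44) - (-1942)*8 = -252*(-44) - 1*(-15536) = 11088 + 15536 = 26624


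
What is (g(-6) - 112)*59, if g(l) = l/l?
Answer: -6549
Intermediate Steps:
g(l) = 1
(g(-6) - 112)*59 = (1 - 112)*59 = -111*59 = -6549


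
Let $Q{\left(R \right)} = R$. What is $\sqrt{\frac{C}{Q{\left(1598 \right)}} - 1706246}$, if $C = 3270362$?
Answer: $\frac{i \sqrt{1087962643027}}{799} \approx 1305.4 i$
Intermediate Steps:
$\sqrt{\frac{C}{Q{\left(1598 \right)}} - 1706246} = \sqrt{\frac{3270362}{1598} - 1706246} = \sqrt{3270362 \cdot \frac{1}{1598} - 1706246} = \sqrt{\frac{1635181}{799} - 1706246} = \sqrt{- \frac{1361655373}{799}} = \frac{i \sqrt{1087962643027}}{799}$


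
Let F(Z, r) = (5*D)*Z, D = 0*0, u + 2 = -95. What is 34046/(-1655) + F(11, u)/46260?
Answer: -34046/1655 ≈ -20.572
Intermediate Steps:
u = -97 (u = -2 - 95 = -97)
D = 0
F(Z, r) = 0 (F(Z, r) = (5*0)*Z = 0*Z = 0)
34046/(-1655) + F(11, u)/46260 = 34046/(-1655) + 0/46260 = 34046*(-1/1655) + 0*(1/46260) = -34046/1655 + 0 = -34046/1655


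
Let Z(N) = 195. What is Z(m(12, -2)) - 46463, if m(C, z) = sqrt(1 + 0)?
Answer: -46268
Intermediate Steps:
m(C, z) = 1 (m(C, z) = sqrt(1) = 1)
Z(m(12, -2)) - 46463 = 195 - 46463 = -46268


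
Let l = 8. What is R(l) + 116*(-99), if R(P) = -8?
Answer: -11492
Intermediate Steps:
R(l) + 116*(-99) = -8 + 116*(-99) = -8 - 11484 = -11492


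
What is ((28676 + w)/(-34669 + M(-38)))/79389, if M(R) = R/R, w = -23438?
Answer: -97/50967738 ≈ -1.9032e-6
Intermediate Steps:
M(R) = 1
((28676 + w)/(-34669 + M(-38)))/79389 = ((28676 - 23438)/(-34669 + 1))/79389 = (5238/(-34668))*(1/79389) = (5238*(-1/34668))*(1/79389) = -97/642*1/79389 = -97/50967738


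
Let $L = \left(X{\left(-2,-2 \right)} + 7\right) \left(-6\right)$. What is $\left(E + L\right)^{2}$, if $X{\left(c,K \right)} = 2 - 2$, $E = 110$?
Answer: $4624$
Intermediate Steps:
$X{\left(c,K \right)} = 0$
$L = -42$ ($L = \left(0 + 7\right) \left(-6\right) = 7 \left(-6\right) = -42$)
$\left(E + L\right)^{2} = \left(110 - 42\right)^{2} = 68^{2} = 4624$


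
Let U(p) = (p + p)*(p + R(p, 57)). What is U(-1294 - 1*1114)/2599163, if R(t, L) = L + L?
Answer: 1578272/371309 ≈ 4.2506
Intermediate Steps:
R(t, L) = 2*L
U(p) = 2*p*(114 + p) (U(p) = (p + p)*(p + 2*57) = (2*p)*(p + 114) = (2*p)*(114 + p) = 2*p*(114 + p))
U(-1294 - 1*1114)/2599163 = (2*(-1294 - 1*1114)*(114 + (-1294 - 1*1114)))/2599163 = (2*(-1294 - 1114)*(114 + (-1294 - 1114)))*(1/2599163) = (2*(-2408)*(114 - 2408))*(1/2599163) = (2*(-2408)*(-2294))*(1/2599163) = 11047904*(1/2599163) = 1578272/371309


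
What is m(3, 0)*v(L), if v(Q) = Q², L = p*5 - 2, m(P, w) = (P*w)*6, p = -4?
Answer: 0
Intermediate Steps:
m(P, w) = 6*P*w
L = -22 (L = -4*5 - 2 = -20 - 2 = -22)
m(3, 0)*v(L) = (6*3*0)*(-22)² = 0*484 = 0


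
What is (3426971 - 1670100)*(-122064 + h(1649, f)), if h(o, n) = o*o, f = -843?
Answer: 4562834678327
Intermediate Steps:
h(o, n) = o²
(3426971 - 1670100)*(-122064 + h(1649, f)) = (3426971 - 1670100)*(-122064 + 1649²) = 1756871*(-122064 + 2719201) = 1756871*2597137 = 4562834678327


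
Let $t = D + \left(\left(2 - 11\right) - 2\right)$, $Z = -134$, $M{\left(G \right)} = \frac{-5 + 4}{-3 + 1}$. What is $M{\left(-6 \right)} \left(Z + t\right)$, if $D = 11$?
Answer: $-67$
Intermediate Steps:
$M{\left(G \right)} = \frac{1}{2}$ ($M{\left(G \right)} = - \frac{1}{-2} = \left(-1\right) \left(- \frac{1}{2}\right) = \frac{1}{2}$)
$t = 0$ ($t = 11 + \left(\left(2 - 11\right) - 2\right) = 11 - 11 = 0$)
$M{\left(-6 \right)} \left(Z + t\right) = \frac{-134 + 0}{2} = \frac{1}{2} \left(-134\right) = -67$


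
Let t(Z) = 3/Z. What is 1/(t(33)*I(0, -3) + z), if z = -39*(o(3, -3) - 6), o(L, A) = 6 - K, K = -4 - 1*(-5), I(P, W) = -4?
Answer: 11/425 ≈ 0.025882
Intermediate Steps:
K = 1 (K = -4 + 5 = 1)
o(L, A) = 5 (o(L, A) = 6 - 1*1 = 6 - 1 = 5)
z = 39 (z = -39*(5 - 6) = -39*(-1) = 39)
1/(t(33)*I(0, -3) + z) = 1/((3/33)*(-4) + 39) = 1/((3*(1/33))*(-4) + 39) = 1/((1/11)*(-4) + 39) = 1/(-4/11 + 39) = 1/(425/11) = 11/425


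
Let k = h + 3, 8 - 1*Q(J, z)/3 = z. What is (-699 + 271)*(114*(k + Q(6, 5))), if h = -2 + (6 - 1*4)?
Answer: -585504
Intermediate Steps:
Q(J, z) = 24 - 3*z
h = 0 (h = -2 + (6 - 4) = -2 + 2 = 0)
k = 3 (k = 0 + 3 = 3)
(-699 + 271)*(114*(k + Q(6, 5))) = (-699 + 271)*(114*(3 + (24 - 3*5))) = -48792*(3 + (24 - 15)) = -48792*(3 + 9) = -48792*12 = -428*1368 = -585504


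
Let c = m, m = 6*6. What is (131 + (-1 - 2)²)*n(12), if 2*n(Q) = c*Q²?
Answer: 362880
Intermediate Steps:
m = 36
c = 36
n(Q) = 18*Q² (n(Q) = (36*Q²)/2 = 18*Q²)
(131 + (-1 - 2)²)*n(12) = (131 + (-1 - 2)²)*(18*12²) = (131 + (-3)²)*(18*144) = (131 + 9)*2592 = 140*2592 = 362880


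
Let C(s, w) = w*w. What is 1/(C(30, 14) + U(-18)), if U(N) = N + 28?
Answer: 1/206 ≈ 0.0048544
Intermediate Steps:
C(s, w) = w²
U(N) = 28 + N
1/(C(30, 14) + U(-18)) = 1/(14² + (28 - 18)) = 1/(196 + 10) = 1/206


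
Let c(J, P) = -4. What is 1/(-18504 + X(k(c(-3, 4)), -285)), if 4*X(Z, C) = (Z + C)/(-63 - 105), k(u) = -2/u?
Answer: -1344/24868807 ≈ -5.4044e-5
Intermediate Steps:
X(Z, C) = -C/672 - Z/672 (X(Z, C) = ((Z + C)/(-63 - 105))/4 = ((C + Z)/(-168))/4 = ((C + Z)*(-1/168))/4 = (-C/168 - Z/168)/4 = -C/672 - Z/672)
1/(-18504 + X(k(c(-3, 4)), -285)) = 1/(-18504 + (-1/672*(-285) - (-1)/(336*(-4)))) = 1/(-18504 + (95/224 - (-1)*(-1)/(336*4))) = 1/(-18504 + (95/224 - 1/672*1/2)) = 1/(-18504 + (95/224 - 1/1344)) = 1/(-18504 + 569/1344) = 1/(-24868807/1344) = -1344/24868807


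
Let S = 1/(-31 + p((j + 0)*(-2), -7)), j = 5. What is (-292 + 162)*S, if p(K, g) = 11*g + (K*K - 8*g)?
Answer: -65/24 ≈ -2.7083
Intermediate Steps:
p(K, g) = K² + 3*g (p(K, g) = 11*g + (K² - 8*g) = K² + 3*g)
S = 1/48 (S = 1/(-31 + (((5 + 0)*(-2))² + 3*(-7))) = 1/(-31 + ((5*(-2))² - 21)) = 1/(-31 + ((-10)² - 21)) = 1/(-31 + (100 - 21)) = 1/(-31 + 79) = 1/48 ≈ 0.020833)
(-292 + 162)*S = (-292 + 162)*(1/48) = -130*1/48 = -65/24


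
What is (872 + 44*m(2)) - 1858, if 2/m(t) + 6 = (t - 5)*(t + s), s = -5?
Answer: -2870/3 ≈ -956.67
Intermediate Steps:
m(t) = 2/(-6 + (-5 + t)²) (m(t) = 2/(-6 + (t - 5)*(t - 5)) = 2/(-6 + (-5 + t)*(-5 + t)) = 2/(-6 + (-5 + t)²))
(872 + 44*m(2)) - 1858 = (872 + 44*(2/(19 + 2² - 10*2))) - 1858 = (872 + 44*(2/(19 + 4 - 20))) - 1858 = (872 + 44*(2/3)) - 1858 = (872 + 44*(2*(⅓))) - 1858 = (872 + 44*(⅔)) - 1858 = (872 + 88/3) - 1858 = 2704/3 - 1858 = -2870/3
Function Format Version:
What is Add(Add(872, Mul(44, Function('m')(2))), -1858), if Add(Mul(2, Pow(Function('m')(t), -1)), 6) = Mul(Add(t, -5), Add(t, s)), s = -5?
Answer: Rational(-2870, 3) ≈ -956.67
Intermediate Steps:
Function('m')(t) = Mul(2, Pow(Add(-6, Pow(Add(-5, t), 2)), -1)) (Function('m')(t) = Mul(2, Pow(Add(-6, Mul(Add(t, -5), Add(t, -5))), -1)) = Mul(2, Pow(Add(-6, Mul(Add(-5, t), Add(-5, t))), -1)) = Mul(2, Pow(Add(-6, Pow(Add(-5, t), 2)), -1)))
Add(Add(872, Mul(44, Function('m')(2))), -1858) = Add(Add(872, Mul(44, Mul(2, Pow(Add(19, Pow(2, 2), Mul(-10, 2)), -1)))), -1858) = Add(Add(872, Mul(44, Mul(2, Pow(Add(19, 4, -20), -1)))), -1858) = Add(Add(872, Mul(44, Mul(2, Pow(3, -1)))), -1858) = Add(Add(872, Mul(44, Mul(2, Rational(1, 3)))), -1858) = Add(Add(872, Mul(44, Rational(2, 3))), -1858) = Add(Add(872, Rational(88, 3)), -1858) = Add(Rational(2704, 3), -1858) = Rational(-2870, 3)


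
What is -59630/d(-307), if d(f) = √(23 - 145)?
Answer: 29815*I*√122/61 ≈ 5398.6*I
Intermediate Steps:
d(f) = I*√122 (d(f) = √(-122) = I*√122)
-59630/d(-307) = -59630*(-I*√122/122) = -(-29815)*I*√122/61 = 29815*I*√122/61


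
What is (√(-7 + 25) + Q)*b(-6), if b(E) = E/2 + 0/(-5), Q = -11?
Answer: 33 - 9*√2 ≈ 20.272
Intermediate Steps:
b(E) = E/2 (b(E) = E*(½) + 0*(-⅕) = E/2 + 0 = E/2)
(√(-7 + 25) + Q)*b(-6) = (√(-7 + 25) - 11)*((½)*(-6)) = (√18 - 11)*(-3) = (3*√2 - 11)*(-3) = (-11 + 3*√2)*(-3) = 33 - 9*√2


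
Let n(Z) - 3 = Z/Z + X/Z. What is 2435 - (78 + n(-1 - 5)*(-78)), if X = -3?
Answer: 2708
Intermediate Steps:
n(Z) = 4 - 3/Z (n(Z) = 3 + (Z/Z - 3/Z) = 3 + (1 - 3/Z) = 4 - 3/Z)
2435 - (78 + n(-1 - 5)*(-78)) = 2435 - (78 + (4 - 3/(-1 - 5))*(-78)) = 2435 - (78 + (4 - 3/(-6))*(-78)) = 2435 - (78 + (4 - 3*(-⅙))*(-78)) = 2435 - (78 + (4 + ½)*(-78)) = 2435 - (78 + (9/2)*(-78)) = 2435 - (78 - 351) = 2435 - 1*(-273) = 2435 + 273 = 2708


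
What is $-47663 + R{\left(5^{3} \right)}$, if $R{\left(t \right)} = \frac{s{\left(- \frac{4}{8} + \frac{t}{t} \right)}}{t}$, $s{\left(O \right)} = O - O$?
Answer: $-47663$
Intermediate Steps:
$s{\left(O \right)} = 0$
$R{\left(t \right)} = 0$ ($R{\left(t \right)} = \frac{0}{t} = 0$)
$-47663 + R{\left(5^{3} \right)} = -47663 + 0 = -47663$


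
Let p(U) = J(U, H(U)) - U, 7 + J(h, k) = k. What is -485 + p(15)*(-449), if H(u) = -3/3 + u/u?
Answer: 9393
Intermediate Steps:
H(u) = 0 (H(u) = -3*1/3 + 1 = -1 + 1 = 0)
J(h, k) = -7 + k
p(U) = -7 - U (p(U) = (-7 + 0) - U = -7 - U)
-485 + p(15)*(-449) = -485 + (-7 - 1*15)*(-449) = -485 + (-7 - 15)*(-449) = -485 - 22*(-449) = -485 + 9878 = 9393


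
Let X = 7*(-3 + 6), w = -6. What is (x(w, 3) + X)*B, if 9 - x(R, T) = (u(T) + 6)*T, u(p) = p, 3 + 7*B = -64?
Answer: -201/7 ≈ -28.714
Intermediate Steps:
B = -67/7 (B = -3/7 + (1/7)*(-64) = -3/7 - 64/7 = -67/7 ≈ -9.5714)
X = 21 (X = 7*3 = 21)
x(R, T) = 9 - T*(6 + T) (x(R, T) = 9 - (T + 6)*T = 9 - (6 + T)*T = 9 - T*(6 + T))
(x(w, 3) + X)*B = ((9 - 1*3**2 - 6*3) + 21)*(-67/7) = ((9 - 1*9 - 18) + 21)*(-67/7) = ((9 - 9 - 18) + 21)*(-67/7) = (-18 + 21)*(-67/7) = 3*(-67/7) = -201/7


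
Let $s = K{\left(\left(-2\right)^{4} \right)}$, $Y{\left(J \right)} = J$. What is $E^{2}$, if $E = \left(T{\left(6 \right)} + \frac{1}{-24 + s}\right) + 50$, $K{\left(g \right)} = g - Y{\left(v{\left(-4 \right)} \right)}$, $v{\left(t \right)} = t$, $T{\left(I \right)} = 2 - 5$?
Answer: $\frac{34969}{16} \approx 2185.6$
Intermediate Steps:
$T{\left(I \right)} = -3$
$K{\left(g \right)} = 4 + g$ ($K{\left(g \right)} = g - -4 = g + 4 = 4 + g$)
$s = 20$ ($s = 4 + \left(-2\right)^{4} = 4 + 16 = 20$)
$E = \frac{187}{4}$ ($E = \left(-3 + \frac{1}{-24 + 20}\right) + 50 = \left(-3 + \frac{1}{-4}\right) + 50 = \left(-3 - \frac{1}{4}\right) + 50 = - \frac{13}{4} + 50 = \frac{187}{4} \approx 46.75$)
$E^{2} = \left(\frac{187}{4}\right)^{2} = \frac{34969}{16}$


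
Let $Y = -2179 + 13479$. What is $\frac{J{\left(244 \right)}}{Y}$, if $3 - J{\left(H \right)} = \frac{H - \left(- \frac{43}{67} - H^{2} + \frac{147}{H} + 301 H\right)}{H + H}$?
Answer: $\frac{247311901}{90149411200} \approx 0.0027434$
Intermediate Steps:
$Y = 11300$
$J{\left(H \right)} = 3 - \frac{\frac{43}{67} + H^{2} - 300 H - \frac{147}{H}}{2 H}$ ($J{\left(H \right)} = 3 - \frac{H - \left(- \frac{43}{67} - H^{2} + \frac{147}{H} + 301 H\right)}{H + H} = 3 - \frac{H - \left(- \frac{43}{67} - H^{2} + \frac{147}{H} + 301 H\right)}{2 H} = 3 - \left(H + \left(\left(H^{2} - 301 H\right) + \left(- \frac{147}{H} + \frac{43}{67}\right)\right)\right) \frac{1}{2 H} = 3 - \left(H + \left(\left(H^{2} - 301 H\right) + \left(\frac{43}{67} - \frac{147}{H}\right)\right)\right) \frac{1}{2 H} = 3 - \left(H + \left(\frac{43}{67} + H^{2} - 301 H - \frac{147}{H}\right)\right) \frac{1}{2 H} = 3 - \left(\frac{43}{67} + H^{2} - 300 H - \frac{147}{H}\right) \frac{1}{2 H} = 3 - \frac{\frac{43}{67} + H^{2} - 300 H - \frac{147}{H}}{2 H}$)
$\frac{J{\left(244 \right)}}{Y} = \frac{153 - \frac{43}{134 \cdot 244} - 122 + \frac{147}{2 \cdot 59536}}{11300} = \left(153 - \frac{43}{32696} - 122 + \frac{147}{2} \cdot \frac{1}{59536}\right) \frac{1}{11300} = \left(153 - \frac{43}{32696} - 122 + \frac{147}{119072}\right) \frac{1}{11300} = \frac{247311901}{7977824} \cdot \frac{1}{11300} = \frac{247311901}{90149411200}$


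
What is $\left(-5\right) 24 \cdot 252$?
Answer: $-30240$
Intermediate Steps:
$\left(-5\right) 24 \cdot 252 = \left(-120\right) 252 = -30240$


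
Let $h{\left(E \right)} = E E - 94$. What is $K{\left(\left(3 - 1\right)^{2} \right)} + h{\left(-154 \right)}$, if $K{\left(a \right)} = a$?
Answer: $23626$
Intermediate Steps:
$h{\left(E \right)} = -94 + E^{2}$ ($h{\left(E \right)} = E^{2} - 94 = -94 + E^{2}$)
$K{\left(\left(3 - 1\right)^{2} \right)} + h{\left(-154 \right)} = \left(3 - 1\right)^{2} - \left(94 - \left(-154\right)^{2}\right) = 2^{2} + \left(-94 + 23716\right) = 4 + 23622 = 23626$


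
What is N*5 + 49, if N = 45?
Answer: 274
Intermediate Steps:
N*5 + 49 = 45*5 + 49 = 225 + 49 = 274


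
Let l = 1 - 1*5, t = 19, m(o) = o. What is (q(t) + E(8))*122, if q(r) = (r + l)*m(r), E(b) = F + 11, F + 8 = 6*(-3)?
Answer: 32940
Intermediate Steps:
F = -26 (F = -8 + 6*(-3) = -8 - 18 = -26)
E(b) = -15 (E(b) = -26 + 11 = -15)
l = -4 (l = 1 - 5 = -4)
q(r) = r*(-4 + r) (q(r) = (r - 4)*r = (-4 + r)*r = r*(-4 + r))
(q(t) + E(8))*122 = (19*(-4 + 19) - 15)*122 = (19*15 - 15)*122 = (285 - 15)*122 = 270*122 = 32940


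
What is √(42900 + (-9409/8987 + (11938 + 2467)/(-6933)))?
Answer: 4*√10408246269442226733/62306871 ≈ 207.12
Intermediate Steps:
√(42900 + (-9409/8987 + (11938 + 2467)/(-6933))) = √(42900 + (-9409*1/8987 + 14405*(-1/6933))) = √(42900 + (-9409/8987 - 14405/6933)) = √(42900 - 194690332/62306871) = √(2672770075568/62306871) = 4*√10408246269442226733/62306871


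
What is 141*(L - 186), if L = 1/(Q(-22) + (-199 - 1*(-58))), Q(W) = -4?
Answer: -3802911/145 ≈ -26227.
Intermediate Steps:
L = -1/145 (L = 1/(-4 + (-199 - 1*(-58))) = 1/(-4 + (-199 + 58)) = 1/(-4 - 141) = 1/(-145) = -1/145 ≈ -0.0068966)
141*(L - 186) = 141*(-1/145 - 186) = 141*(-26971/145) = -3802911/145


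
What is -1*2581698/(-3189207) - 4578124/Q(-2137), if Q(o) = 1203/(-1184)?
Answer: 823195041583886/182696001 ≈ 4.5058e+6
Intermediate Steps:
Q(o) = -1203/1184 (Q(o) = 1203*(-1/1184) = -1203/1184)
-1*2581698/(-3189207) - 4578124/Q(-2137) = -1*2581698/(-3189207) - 4578124/(-1203/1184) = -2581698*(-1/3189207) - 4578124*(-1184/1203) = 122938/151867 + 5420498816/1203 = 823195041583886/182696001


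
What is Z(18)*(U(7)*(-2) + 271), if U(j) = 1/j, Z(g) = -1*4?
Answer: -7580/7 ≈ -1082.9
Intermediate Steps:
Z(g) = -4
Z(18)*(U(7)*(-2) + 271) = -4*(-2/7 + 271) = -4*1895/7 = -7580/7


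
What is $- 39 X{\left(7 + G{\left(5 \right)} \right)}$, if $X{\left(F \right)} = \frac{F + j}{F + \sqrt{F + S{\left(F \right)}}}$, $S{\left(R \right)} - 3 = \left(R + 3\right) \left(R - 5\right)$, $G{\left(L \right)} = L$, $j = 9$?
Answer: $- \frac{819}{2} + \frac{273 \sqrt{30}}{4} \approx -35.679$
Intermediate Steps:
$S{\left(R \right)} = 3 + \left(-5 + R\right) \left(3 + R\right)$ ($S{\left(R \right)} = 3 + \left(R + 3\right) \left(R - 5\right) = 3 + \left(3 + R\right) \left(-5 + R\right) = 3 + \left(-5 + R\right) \left(3 + R\right)$)
$X{\left(F \right)} = \frac{9 + F}{F + \sqrt{-12 + F^{2} - F}}$ ($X{\left(F \right)} = \frac{F + 9}{F + \sqrt{F - \left(12 - F^{2} + 2 F\right)}} = \frac{9 + F}{F + \sqrt{-12 + F^{2} - F}}$)
$- 39 X{\left(7 + G{\left(5 \right)} \right)} = - 39 \frac{9 + \left(7 + 5\right)}{\left(7 + 5\right) + \sqrt{-12 + \left(7 + 5\right)^{2} - \left(7 + 5\right)}} = - 39 \frac{9 + 12}{12 + \sqrt{-12 + 12^{2} - 12}} = - 39 \frac{1}{12 + \sqrt{-12 + 144 - 12}} \cdot 21 = - 39 \frac{1}{12 + \sqrt{120}} \cdot 21 = - 39 \frac{1}{12 + 2 \sqrt{30}} \cdot 21 = - 39 \frac{21}{12 + 2 \sqrt{30}} = - \frac{819}{12 + 2 \sqrt{30}}$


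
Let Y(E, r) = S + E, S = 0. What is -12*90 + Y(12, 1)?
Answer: -1068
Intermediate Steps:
Y(E, r) = E (Y(E, r) = 0 + E = E)
-12*90 + Y(12, 1) = -12*90 + 12 = -1080 + 12 = -1068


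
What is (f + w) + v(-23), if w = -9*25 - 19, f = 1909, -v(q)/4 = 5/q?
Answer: 38315/23 ≈ 1665.9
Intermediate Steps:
v(q) = -20/q
w = -244 (w = -225 - 19 = -244)
(f + w) + v(-23) = (1909 - 244) - 20/(-23) = 1665 - 20*(-1/23) = 1665 + 20/23 = 38315/23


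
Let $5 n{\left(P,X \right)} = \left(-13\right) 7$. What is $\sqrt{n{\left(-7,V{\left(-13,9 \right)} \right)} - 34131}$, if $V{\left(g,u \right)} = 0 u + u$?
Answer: $\frac{i \sqrt{853730}}{5} \approx 184.79 i$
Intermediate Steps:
$V{\left(g,u \right)} = u$ ($V{\left(g,u \right)} = 0 + u = u$)
$n{\left(P,X \right)} = - \frac{91}{5}$ ($n{\left(P,X \right)} = \frac{\left(-13\right) 7}{5} = \frac{1}{5} \left(-91\right) = - \frac{91}{5}$)
$\sqrt{n{\left(-7,V{\left(-13,9 \right)} \right)} - 34131} = \sqrt{- \frac{91}{5} - 34131} = \sqrt{- \frac{170746}{5}} = \frac{i \sqrt{853730}}{5}$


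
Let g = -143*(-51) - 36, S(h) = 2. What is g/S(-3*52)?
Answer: 7257/2 ≈ 3628.5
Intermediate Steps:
g = 7257 (g = 7293 - 36 = 7257)
g/S(-3*52) = 7257/2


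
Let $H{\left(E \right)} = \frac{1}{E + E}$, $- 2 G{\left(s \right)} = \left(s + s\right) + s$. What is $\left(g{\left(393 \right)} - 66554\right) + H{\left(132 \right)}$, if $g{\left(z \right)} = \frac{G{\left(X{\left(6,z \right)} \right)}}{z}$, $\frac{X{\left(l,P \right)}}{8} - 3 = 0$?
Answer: $- \frac{2301706573}{34584} \approx -66554.0$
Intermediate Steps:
$X{\left(l,P \right)} = 24$ ($X{\left(l,P \right)} = 24 + 8 \cdot 0 = 24 + 0 = 24$)
$G{\left(s \right)} = - \frac{3 s}{2}$ ($G{\left(s \right)} = - \frac{\left(s + s\right) + s}{2} = - \frac{2 s + s}{2} = - \frac{3 s}{2}$)
$H{\left(E \right)} = \frac{1}{2 E}$
$g{\left(z \right)} = - \frac{36}{z}$ ($g{\left(z \right)} = \frac{\left(- \frac{3}{2}\right) 24}{z} = - \frac{36}{z}$)
$\left(g{\left(393 \right)} - 66554\right) + H{\left(132 \right)} = \left(- \frac{36}{393} - 66554\right) + \frac{1}{2 \cdot 132} = \left(\left(-36\right) \frac{1}{393} - 66554\right) + \frac{1}{2} \cdot \frac{1}{132} = \left(- \frac{12}{131} - 66554\right) + \frac{1}{264} = - \frac{8718586}{131} + \frac{1}{264} = - \frac{2301706573}{34584}$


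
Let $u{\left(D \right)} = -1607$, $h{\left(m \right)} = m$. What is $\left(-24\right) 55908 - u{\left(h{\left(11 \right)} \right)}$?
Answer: $-1340185$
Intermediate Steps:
$\left(-24\right) 55908 - u{\left(h{\left(11 \right)} \right)} = \left(-24\right) 55908 - -1607 = -1341792 + 1607 = -1340185$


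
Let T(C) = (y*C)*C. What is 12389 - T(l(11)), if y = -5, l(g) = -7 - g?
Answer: 14009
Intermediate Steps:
T(C) = -5*C² (T(C) = (-5*C)*C = -5*C²)
12389 - T(l(11)) = 12389 - (-5)*(-7 - 1*11)² = 12389 - (-5)*(-7 - 11)² = 12389 - (-5)*(-18)² = 12389 - (-5)*324 = 12389 - 1*(-1620) = 12389 + 1620 = 14009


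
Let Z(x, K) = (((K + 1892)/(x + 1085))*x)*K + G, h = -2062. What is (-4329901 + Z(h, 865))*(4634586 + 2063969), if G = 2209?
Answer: 4617399877166430/977 ≈ 4.7261e+12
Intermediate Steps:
Z(x, K) = 2209 + K*x*(1892 + K)/(1085 + x) (Z(x, K) = (((K + 1892)/(x + 1085))*x)*K + 2209 = (((1892 + K)/(1085 + x))*x)*K + 2209 = (x*(1892 + K)/(1085 + x))*K + 2209 = K*x*(1892 + K)/(1085 + x) + 2209 = 2209 + K*x*(1892 + K)/(1085 + x))
(-4329901 + Z(h, 865))*(4634586 + 2063969) = (-4329901 + (2396765 + 2209*(-2062) - 2062*865**2 + 1892*865*(-2062))/(1085 - 2062))*(4634586 + 2063969) = (-4329901 + (2396765 - 4554958 - 2062*748225 - 3374627960)/(-977))*6698555 = (-4329901 - (2396765 - 4554958 - 1542839950 - 3374627960)/977)*6698555 = (-4329901 - 1/977*(-4919626103))*6698555 = (-4329901 + 4919626103/977)*6698555 = (689312826/977)*6698555 = 4617399877166430/977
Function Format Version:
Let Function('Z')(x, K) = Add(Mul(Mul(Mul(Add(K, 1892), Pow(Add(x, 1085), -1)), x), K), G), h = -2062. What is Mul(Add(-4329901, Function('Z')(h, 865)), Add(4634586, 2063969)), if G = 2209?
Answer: Rational(4617399877166430, 977) ≈ 4.7261e+12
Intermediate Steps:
Function('Z')(x, K) = Add(2209, Mul(K, x, Pow(Add(1085, x), -1), Add(1892, K))) (Function('Z')(x, K) = Add(Mul(Mul(Mul(Add(K, 1892), Pow(Add(x, 1085), -1)), x), K), 2209) = Add(Mul(Mul(Mul(Add(1892, K), Pow(Add(1085, x), -1)), x), K), 2209) = Add(Mul(Mul(Mul(Pow(Add(1085, x), -1), Add(1892, K)), x), K), 2209) = Add(Mul(Mul(x, Pow(Add(1085, x), -1), Add(1892, K)), K), 2209) = Add(Mul(K, x, Pow(Add(1085, x), -1), Add(1892, K)), 2209) = Add(2209, Mul(K, x, Pow(Add(1085, x), -1), Add(1892, K))))
Mul(Add(-4329901, Function('Z')(h, 865)), Add(4634586, 2063969)) = Mul(Add(-4329901, Mul(Pow(Add(1085, -2062), -1), Add(2396765, Mul(2209, -2062), Mul(-2062, Pow(865, 2)), Mul(1892, 865, -2062)))), Add(4634586, 2063969)) = Mul(Add(-4329901, Mul(Pow(-977, -1), Add(2396765, -4554958, Mul(-2062, 748225), -3374627960))), 6698555) = Mul(Add(-4329901, Mul(Rational(-1, 977), Add(2396765, -4554958, -1542839950, -3374627960))), 6698555) = Mul(Add(-4329901, Mul(Rational(-1, 977), -4919626103)), 6698555) = Mul(Add(-4329901, Rational(4919626103, 977)), 6698555) = Mul(Rational(689312826, 977), 6698555) = Rational(4617399877166430, 977)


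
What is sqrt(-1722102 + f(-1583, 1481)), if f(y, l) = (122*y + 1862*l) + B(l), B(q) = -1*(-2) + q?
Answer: sqrt(843877) ≈ 918.63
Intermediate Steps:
B(q) = 2 + q
f(y, l) = 2 + 122*y + 1863*l (f(y, l) = (122*y + 1862*l) + (2 + l) = 2 + 122*y + 1863*l)
sqrt(-1722102 + f(-1583, 1481)) = sqrt(-1722102 + (2 + 122*(-1583) + 1863*1481)) = sqrt(-1722102 + (2 - 193126 + 2759103)) = sqrt(-1722102 + 2565979) = sqrt(843877)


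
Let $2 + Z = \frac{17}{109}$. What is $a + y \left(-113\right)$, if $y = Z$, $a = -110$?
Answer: $\frac{10723}{109} \approx 98.376$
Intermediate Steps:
$Z = - \frac{201}{109}$ ($Z = -2 + \frac{17}{109} = - \frac{201}{109} \approx -1.844$)
$y = - \frac{201}{109} \approx -1.844$
$a + y \left(-113\right) = -110 - - \frac{22713}{109} = -110 + \frac{22713}{109} = \frac{10723}{109}$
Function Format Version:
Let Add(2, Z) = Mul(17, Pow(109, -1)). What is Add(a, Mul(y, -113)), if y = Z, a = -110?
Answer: Rational(10723, 109) ≈ 98.376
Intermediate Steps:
Z = Rational(-201, 109) (Z = Add(-2, Mul(17, Pow(109, -1))) = Add(-2, Mul(17, Rational(1, 109))) = Add(-2, Rational(17, 109)) = Rational(-201, 109) ≈ -1.8440)
y = Rational(-201, 109) ≈ -1.8440
Add(a, Mul(y, -113)) = Add(-110, Mul(Rational(-201, 109), -113)) = Add(-110, Rational(22713, 109)) = Rational(10723, 109)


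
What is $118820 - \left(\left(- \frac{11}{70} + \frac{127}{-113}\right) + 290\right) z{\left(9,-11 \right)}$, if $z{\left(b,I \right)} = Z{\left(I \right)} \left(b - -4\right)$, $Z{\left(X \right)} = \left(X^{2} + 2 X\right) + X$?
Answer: $- \frac{836381624}{3955} \approx -2.1147 \cdot 10^{5}$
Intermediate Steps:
$Z{\left(X \right)} = X^{2} + 3 X$
$z{\left(b,I \right)} = I \left(3 + I\right) \left(4 + b\right)$ ($z{\left(b,I \right)} = I \left(3 + I\right) \left(b - -4\right) = I \left(3 + I\right) \left(b + 4\right) = I \left(3 + I\right) \left(4 + b\right)$)
$118820 - \left(\left(- \frac{11}{70} + \frac{127}{-113}\right) + 290\right) z{\left(9,-11 \right)} = 118820 - \left(\left(- \frac{11}{70} + \frac{127}{-113}\right) + 290\right) \left(- 11 \left(3 - 11\right) \left(4 + 9\right)\right) = 118820 - \left(\left(\left(-11\right) \frac{1}{70} + 127 \left(- \frac{1}{113}\right)\right) + 290\right) \left(\left(-11\right) \left(-8\right) 13\right) = 118820 - \left(\left(- \frac{11}{70} - \frac{127}{113}\right) + 290\right) 1144 = 118820 - \left(- \frac{10133}{7910} + 290\right) 1144 = 118820 - \frac{2283767}{7910} \cdot 1144 = 118820 - \frac{1306314724}{3955} = - \frac{836381624}{3955}$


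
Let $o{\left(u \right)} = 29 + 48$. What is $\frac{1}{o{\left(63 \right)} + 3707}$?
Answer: $\frac{1}{3784} \approx 0.00026427$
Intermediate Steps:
$o{\left(u \right)} = 77$
$\frac{1}{o{\left(63 \right)} + 3707} = \frac{1}{77 + 3707} = \frac{1}{3784}$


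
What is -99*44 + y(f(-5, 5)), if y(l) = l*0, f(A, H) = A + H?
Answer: -4356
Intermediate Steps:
y(l) = 0
-99*44 + y(f(-5, 5)) = -99*44 + 0 = -4356 + 0 = -4356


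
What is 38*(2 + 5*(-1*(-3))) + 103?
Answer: 749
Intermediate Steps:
38*(2 + 5*(-1*(-3))) + 103 = 38*(2 + 5*3) + 103 = 38*(2 + 15) + 103 = 38*17 + 103 = 646 + 103 = 749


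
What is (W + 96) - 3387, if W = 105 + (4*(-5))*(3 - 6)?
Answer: -3126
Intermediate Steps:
W = 165 (W = 105 - 20*(-3) = 105 + 60 = 165)
(W + 96) - 3387 = (165 + 96) - 3387 = 261 - 3387 = -3126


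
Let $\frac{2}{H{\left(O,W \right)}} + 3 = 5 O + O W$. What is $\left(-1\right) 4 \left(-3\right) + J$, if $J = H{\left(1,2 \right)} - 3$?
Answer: $\frac{19}{2} \approx 9.5$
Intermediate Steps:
$H{\left(O,W \right)} = \frac{2}{-3 + 5 O + O W}$ ($H{\left(O,W \right)} = \frac{2}{-3 + \left(5 O + O W\right)} = \frac{2}{-3 + 5 O + O W}$)
$J = - \frac{5}{2}$ ($J = \frac{2}{-3 + 5 \cdot 1 + 1 \cdot 2} - 3 = \frac{2}{-3 + 5 + 2} - 3 = \frac{2}{4} - 3 = 2 \cdot \frac{1}{4} - 3 = \frac{1}{2} - 3 = - \frac{5}{2} \approx -2.5$)
$\left(-1\right) 4 \left(-3\right) + J = \left(-1\right) 4 \left(-3\right) - \frac{5}{2} = \left(-4\right) \left(-3\right) - \frac{5}{2} = 12 - \frac{5}{2} = \frac{19}{2}$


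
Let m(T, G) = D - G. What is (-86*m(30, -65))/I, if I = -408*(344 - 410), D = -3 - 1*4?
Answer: -1247/6732 ≈ -0.18523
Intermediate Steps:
D = -7 (D = -3 - 4 = -7)
m(T, G) = -7 - G
I = 26928 (I = -408*(-66) = 26928)
(-86*m(30, -65))/I = -86*(-7 - 1*(-65))/26928 = -86*(-7 + 65)*(1/26928) = -86*58*(1/26928) = -4988*1/26928 = -1247/6732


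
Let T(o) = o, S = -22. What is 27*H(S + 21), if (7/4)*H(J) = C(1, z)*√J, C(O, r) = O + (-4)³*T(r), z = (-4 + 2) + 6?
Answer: -27540*I/7 ≈ -3934.3*I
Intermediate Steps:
z = 4 (z = -2 + 6 = 4)
C(O, r) = O - 64*r (C(O, r) = O + (-4)³*r = O - 64*r)
H(J) = -1020*√J/7 (H(J) = 4*((1 - 64*4)*√J)/7 = 4*((1 - 256)*√J)/7 = 4*(-255*√J)/7 = -1020*√J/7)
27*H(S + 21) = 27*(-1020*√(-22 + 21)/7) = 27*(-1020*I/7) = -27540*I/7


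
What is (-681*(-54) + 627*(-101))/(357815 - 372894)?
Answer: 26553/15079 ≈ 1.7609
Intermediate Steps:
(-681*(-54) + 627*(-101))/(357815 - 372894) = (36774 - 63327)/(-15079) = -26553*(-1/15079) = 26553/15079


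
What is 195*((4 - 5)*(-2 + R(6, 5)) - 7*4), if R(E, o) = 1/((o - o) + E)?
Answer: -10205/2 ≈ -5102.5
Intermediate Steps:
R(E, o) = 1/E (R(E, o) = 1/(0 + E) = 1/E)
195*((4 - 5)*(-2 + R(6, 5)) - 7*4) = 195*((4 - 5)*(-2 + 1/6) - 7*4) = 195*(-(-2 + ⅙) - 28) = 195*(-1*(-11/6) - 28) = 195*(11/6 - 28) = 195*(-157/6) = -10205/2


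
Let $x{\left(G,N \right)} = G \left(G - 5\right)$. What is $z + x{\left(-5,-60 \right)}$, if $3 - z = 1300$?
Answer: $-1247$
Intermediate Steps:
$x{\left(G,N \right)} = G \left(-5 + G\right)$
$z = -1297$ ($z = 3 - 1300 = -1297$)
$z + x{\left(-5,-60 \right)} = -1297 - 5 \left(-5 - 5\right) = -1297 - -50 = -1297 + 50 = -1247$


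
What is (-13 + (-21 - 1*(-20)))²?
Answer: 196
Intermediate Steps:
(-13 + (-21 - 1*(-20)))² = (-13 + (-21 + 20))² = (-13 - 1)² = (-14)² = 196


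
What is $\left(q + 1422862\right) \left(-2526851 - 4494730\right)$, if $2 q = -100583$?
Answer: $- \frac{19275229887921}{2} \approx -9.6376 \cdot 10^{12}$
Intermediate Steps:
$q = - \frac{100583}{2}$ ($q = \frac{1}{2} \left(-100583\right) = - \frac{100583}{2} \approx -50292.0$)
$\left(q + 1422862\right) \left(-2526851 - 4494730\right) = \left(- \frac{100583}{2} + 1422862\right) \left(-2526851 - 4494730\right) = \frac{2745141}{2} \left(-7021581\right) = - \frac{19275229887921}{2}$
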